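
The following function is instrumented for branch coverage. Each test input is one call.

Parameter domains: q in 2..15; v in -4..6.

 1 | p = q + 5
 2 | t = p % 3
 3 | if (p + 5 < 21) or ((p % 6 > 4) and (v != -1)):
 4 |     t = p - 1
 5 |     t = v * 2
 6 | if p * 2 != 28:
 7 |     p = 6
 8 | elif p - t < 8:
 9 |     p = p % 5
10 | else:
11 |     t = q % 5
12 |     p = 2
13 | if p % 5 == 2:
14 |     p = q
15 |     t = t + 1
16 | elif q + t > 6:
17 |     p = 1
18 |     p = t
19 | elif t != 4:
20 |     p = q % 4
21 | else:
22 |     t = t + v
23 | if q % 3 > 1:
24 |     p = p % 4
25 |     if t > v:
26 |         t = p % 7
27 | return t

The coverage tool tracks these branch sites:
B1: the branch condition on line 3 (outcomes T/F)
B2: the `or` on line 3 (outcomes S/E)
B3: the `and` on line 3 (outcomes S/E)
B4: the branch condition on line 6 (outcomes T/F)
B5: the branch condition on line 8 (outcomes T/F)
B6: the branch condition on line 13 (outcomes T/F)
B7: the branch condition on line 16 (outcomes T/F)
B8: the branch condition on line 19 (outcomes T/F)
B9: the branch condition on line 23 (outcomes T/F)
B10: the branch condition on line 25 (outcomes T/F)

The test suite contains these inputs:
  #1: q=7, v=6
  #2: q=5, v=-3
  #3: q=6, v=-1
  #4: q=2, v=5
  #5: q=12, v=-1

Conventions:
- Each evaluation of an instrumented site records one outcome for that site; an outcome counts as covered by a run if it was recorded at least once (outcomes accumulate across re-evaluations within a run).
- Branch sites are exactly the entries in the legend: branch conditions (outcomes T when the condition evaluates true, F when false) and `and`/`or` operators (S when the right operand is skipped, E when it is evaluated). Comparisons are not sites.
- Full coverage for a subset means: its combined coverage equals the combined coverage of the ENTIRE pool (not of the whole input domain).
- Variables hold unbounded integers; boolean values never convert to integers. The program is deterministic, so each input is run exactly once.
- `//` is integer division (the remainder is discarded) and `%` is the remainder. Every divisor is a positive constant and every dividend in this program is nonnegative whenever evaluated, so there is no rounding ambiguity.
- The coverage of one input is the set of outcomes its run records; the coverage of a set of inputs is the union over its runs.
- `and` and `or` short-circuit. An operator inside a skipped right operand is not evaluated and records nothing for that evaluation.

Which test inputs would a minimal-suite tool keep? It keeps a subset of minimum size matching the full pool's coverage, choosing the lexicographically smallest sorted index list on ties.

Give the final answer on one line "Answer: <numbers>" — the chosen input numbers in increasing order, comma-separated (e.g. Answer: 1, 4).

#1 (q=7, v=6) -> covered: B1=T, B2=S, B4=T, B6=F, B7=T, B9=F
#2 (q=5, v=-3) -> covered: B1=T, B2=S, B4=T, B6=F, B7=F, B8=T, B9=T, B10=F
#3 (q=6, v=-1) -> covered: B1=T, B2=S, B4=T, B6=F, B7=F, B8=T, B9=F
#4 (q=2, v=5) -> covered: B1=T, B2=S, B4=T, B6=F, B7=T, B9=T, B10=T
#5 (q=12, v=-1) -> covered: B1=F, B2=E, B3=E, B4=T, B6=F, B7=T, B9=F
pool-wide coverage (14 outcomes): B1=T, B1=F, B2=S, B2=E, B3=E, B4=T, B6=F, B7=T, B7=F, B8=T, B9=T, B9=F, B10=T, B10=F
no size-1 subset reaches all 14 outcomes (best union: 8/14)
no size-2 subset reaches all 14 outcomes (best union: 13/14)
the canonical winner is {2, 4, 5}: size 3, full 14-outcome coverage, earliest index list among size-3 covers

Answer: 2, 4, 5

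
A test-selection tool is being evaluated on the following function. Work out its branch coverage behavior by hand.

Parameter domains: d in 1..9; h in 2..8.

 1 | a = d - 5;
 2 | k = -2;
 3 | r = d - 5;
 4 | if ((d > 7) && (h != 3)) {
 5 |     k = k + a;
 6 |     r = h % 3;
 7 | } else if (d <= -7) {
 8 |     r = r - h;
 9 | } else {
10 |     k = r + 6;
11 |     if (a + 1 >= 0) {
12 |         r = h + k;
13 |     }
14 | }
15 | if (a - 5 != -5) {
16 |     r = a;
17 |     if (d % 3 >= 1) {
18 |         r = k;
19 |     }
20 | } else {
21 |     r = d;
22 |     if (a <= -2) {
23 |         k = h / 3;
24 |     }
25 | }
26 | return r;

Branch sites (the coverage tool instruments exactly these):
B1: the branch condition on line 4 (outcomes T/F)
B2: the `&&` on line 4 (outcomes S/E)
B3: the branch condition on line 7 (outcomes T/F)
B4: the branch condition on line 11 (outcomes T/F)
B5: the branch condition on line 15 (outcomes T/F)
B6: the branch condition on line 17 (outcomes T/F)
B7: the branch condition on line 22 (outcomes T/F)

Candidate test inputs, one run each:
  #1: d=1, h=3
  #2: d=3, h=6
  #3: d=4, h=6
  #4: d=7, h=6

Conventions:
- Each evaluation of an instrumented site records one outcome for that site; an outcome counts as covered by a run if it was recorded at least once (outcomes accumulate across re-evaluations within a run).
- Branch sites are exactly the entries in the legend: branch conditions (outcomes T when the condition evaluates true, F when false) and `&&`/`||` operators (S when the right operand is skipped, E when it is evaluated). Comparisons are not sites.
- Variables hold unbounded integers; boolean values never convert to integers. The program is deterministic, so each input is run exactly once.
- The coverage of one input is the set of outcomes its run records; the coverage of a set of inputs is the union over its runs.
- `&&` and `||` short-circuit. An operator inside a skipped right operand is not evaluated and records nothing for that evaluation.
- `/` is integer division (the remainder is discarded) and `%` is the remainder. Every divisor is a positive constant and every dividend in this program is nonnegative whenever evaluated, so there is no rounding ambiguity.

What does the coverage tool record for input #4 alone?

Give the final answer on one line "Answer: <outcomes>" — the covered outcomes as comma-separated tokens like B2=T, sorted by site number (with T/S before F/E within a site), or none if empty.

Running input #4 (d=7, h=6), event by event:
  B2->S, B1->F, B3->F, B4->T, B5->T, B6->T
distinct outcomes covered: B1=F, B2=S, B3=F, B4=T, B5=T, B6=T

Answer: B1=F, B2=S, B3=F, B4=T, B5=T, B6=T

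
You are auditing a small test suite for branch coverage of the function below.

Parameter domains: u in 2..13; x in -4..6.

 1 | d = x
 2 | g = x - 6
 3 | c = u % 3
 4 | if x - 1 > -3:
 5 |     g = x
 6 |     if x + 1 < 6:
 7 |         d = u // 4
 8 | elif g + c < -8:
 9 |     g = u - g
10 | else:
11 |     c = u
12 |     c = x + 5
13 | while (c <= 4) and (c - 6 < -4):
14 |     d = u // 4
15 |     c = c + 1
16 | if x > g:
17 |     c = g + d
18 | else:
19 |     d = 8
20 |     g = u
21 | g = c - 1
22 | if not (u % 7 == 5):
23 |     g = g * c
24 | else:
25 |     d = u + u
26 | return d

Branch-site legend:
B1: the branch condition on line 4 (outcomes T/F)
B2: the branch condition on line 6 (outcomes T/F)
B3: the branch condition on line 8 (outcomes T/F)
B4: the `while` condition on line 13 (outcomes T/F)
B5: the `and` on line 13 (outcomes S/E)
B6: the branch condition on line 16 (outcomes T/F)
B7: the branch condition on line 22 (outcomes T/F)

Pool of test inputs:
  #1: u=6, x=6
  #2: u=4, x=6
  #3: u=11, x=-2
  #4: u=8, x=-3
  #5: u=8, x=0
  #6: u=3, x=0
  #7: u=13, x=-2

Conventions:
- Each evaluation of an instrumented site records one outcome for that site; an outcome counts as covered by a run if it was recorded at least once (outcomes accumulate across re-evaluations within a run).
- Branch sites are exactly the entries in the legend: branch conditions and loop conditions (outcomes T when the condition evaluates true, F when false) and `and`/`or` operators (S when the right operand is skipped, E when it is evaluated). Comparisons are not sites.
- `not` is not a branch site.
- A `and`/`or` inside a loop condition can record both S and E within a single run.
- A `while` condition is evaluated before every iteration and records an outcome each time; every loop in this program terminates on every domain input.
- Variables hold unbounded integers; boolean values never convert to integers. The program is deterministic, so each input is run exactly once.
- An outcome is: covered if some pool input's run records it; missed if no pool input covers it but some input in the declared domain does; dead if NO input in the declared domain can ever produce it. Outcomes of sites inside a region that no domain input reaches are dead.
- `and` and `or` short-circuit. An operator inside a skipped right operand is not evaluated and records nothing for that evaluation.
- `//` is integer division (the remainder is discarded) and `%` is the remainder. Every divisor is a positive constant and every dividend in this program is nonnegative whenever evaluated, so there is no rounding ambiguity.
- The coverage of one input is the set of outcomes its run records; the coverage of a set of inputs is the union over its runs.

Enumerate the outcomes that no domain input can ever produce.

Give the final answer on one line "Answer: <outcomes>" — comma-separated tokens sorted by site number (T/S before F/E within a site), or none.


running all 132 domain inputs and tallying outcomes:
  B5=S: no domain input ever produces it -> dead
  reachable outcomes have witnesses, e.g. B1=T (e.g. u=2, x=-1), B1=F (e.g. u=2, x=-4), B2=T (e.g. u=2, x=-1), B2=F (e.g. u=2, x=5)
Answer: B5=S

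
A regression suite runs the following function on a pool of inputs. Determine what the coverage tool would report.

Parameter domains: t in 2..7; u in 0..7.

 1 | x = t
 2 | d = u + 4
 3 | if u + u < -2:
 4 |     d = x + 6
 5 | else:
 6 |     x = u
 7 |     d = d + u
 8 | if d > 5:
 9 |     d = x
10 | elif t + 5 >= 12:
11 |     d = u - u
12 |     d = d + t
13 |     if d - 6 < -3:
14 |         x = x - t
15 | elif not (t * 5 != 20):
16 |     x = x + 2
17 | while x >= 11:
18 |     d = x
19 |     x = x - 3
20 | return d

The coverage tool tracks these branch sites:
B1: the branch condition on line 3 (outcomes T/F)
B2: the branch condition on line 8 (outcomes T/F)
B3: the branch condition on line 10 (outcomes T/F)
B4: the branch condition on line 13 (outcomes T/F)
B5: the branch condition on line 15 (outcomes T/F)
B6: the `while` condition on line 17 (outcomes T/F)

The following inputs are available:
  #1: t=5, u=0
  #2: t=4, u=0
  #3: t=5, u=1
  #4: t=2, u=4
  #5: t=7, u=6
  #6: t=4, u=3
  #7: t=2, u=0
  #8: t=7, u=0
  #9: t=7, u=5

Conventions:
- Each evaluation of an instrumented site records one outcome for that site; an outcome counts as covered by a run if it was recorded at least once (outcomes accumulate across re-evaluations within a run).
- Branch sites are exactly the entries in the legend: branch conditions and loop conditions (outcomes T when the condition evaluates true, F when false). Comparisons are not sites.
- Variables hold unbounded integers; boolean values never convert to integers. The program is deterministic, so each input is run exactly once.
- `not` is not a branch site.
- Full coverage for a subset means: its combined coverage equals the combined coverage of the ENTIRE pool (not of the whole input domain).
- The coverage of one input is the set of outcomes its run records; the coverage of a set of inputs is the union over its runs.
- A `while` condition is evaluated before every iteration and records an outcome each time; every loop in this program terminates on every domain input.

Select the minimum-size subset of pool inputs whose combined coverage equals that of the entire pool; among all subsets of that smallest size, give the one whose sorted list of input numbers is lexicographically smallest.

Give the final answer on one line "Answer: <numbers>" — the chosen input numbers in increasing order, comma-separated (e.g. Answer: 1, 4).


test 1 (t=5, u=0) hits B1=F, B2=F, B3=F, B5=F, B6=F
test 2 (t=4, u=0) hits B1=F, B2=F, B3=F, B5=T, B6=F
test 3 (t=5, u=1) hits B1=F, B2=T, B6=F
test 4 (t=2, u=4) hits B1=F, B2=T, B6=F
test 5 (t=7, u=6) hits B1=F, B2=T, B6=F
test 6 (t=4, u=3) hits B1=F, B2=T, B6=F
test 7 (t=2, u=0) hits B1=F, B2=F, B3=F, B5=F, B6=F
test 8 (t=7, u=0) hits B1=F, B2=F, B3=T, B4=F, B6=F
test 9 (t=7, u=5) hits B1=F, B2=T, B6=F
the full pool covers 9 outcomes: B1=F, B2=T, B2=F, B3=T, B3=F, B4=F, B5=T, B5=F, B6=F
no size-1 subset reaches all 9 outcomes (best union: 5/9)
no size-2 subset reaches all 9 outcomes (best union: 7/9)
no size-3 subset reaches all 9 outcomes (best union: 8/9)
the canonical winner is {1, 2, 3, 8}: size 4, full 9-outcome coverage, earliest index list among size-4 covers
Answer: 1, 2, 3, 8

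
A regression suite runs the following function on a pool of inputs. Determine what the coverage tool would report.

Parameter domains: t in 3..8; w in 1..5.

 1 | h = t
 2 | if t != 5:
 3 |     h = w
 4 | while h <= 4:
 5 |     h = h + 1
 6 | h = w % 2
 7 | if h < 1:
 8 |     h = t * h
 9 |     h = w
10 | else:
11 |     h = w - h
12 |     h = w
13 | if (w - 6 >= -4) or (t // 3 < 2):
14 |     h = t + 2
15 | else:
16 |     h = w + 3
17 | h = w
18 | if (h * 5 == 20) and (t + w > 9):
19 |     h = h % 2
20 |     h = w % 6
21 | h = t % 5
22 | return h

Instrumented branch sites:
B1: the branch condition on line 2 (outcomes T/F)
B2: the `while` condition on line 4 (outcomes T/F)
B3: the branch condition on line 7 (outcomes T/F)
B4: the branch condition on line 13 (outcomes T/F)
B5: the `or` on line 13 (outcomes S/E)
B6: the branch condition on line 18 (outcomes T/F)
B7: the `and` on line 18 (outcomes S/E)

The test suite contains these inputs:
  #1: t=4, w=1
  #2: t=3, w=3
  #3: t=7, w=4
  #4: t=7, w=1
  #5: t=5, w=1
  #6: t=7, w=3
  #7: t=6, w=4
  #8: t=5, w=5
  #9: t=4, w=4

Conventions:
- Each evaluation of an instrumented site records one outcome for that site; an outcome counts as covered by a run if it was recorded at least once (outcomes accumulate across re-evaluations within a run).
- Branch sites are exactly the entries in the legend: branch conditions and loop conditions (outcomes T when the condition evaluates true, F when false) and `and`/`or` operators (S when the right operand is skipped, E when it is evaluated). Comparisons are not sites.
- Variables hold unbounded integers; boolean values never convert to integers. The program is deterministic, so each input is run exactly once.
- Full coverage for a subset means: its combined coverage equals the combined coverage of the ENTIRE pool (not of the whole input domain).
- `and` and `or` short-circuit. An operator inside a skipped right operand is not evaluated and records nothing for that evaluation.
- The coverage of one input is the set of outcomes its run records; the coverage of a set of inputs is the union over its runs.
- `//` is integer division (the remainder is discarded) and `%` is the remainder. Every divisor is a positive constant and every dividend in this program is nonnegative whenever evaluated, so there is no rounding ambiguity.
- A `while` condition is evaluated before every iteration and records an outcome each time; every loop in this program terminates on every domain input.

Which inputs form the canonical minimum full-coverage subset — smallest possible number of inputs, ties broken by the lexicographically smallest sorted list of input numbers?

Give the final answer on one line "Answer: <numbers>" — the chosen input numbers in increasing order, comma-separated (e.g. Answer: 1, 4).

test 1 (t=4, w=1) fires B1->T, B2->T, B2->T, B2->T, B2->T, B2->F, B3->F, B5->E, B4->T, B7->S, B6->F; hits B1=T, B2=T, B2=F, B3=F, B4=T, B5=E, B6=F, B7=S
test 2 (t=3, w=3) fires B1->T, B2->T, B2->T, B2->F, B3->F, B5->S, B4->T, B7->S, B6->F; hits B1=T, B2=T, B2=F, B3=F, B4=T, B5=S, B6=F, B7=S
test 3 (t=7, w=4) fires B1->T, B2->T, B2->F, B3->T, B5->S, B4->T, B7->E, B6->T; hits B1=T, B2=T, B2=F, B3=T, B4=T, B5=S, B6=T, B7=E
test 4 (t=7, w=1) fires B1->T, B2->T, B2->T, B2->T, B2->T, B2->F, B3->F, B5->E, B4->F, B7->S, B6->F; hits B1=T, B2=T, B2=F, B3=F, B4=F, B5=E, B6=F, B7=S
test 5 (t=5, w=1) fires B1->F, B2->F, B3->F, B5->E, B4->T, B7->S, B6->F; hits B1=F, B2=F, B3=F, B4=T, B5=E, B6=F, B7=S
test 6 (t=7, w=3) fires B1->T, B2->T, B2->T, B2->F, B3->F, B5->S, B4->T, B7->S, B6->F; hits B1=T, B2=T, B2=F, B3=F, B4=T, B5=S, B6=F, B7=S
test 7 (t=6, w=4) fires B1->T, B2->T, B2->F, B3->T, B5->S, B4->T, B7->E, B6->T; hits B1=T, B2=T, B2=F, B3=T, B4=T, B5=S, B6=T, B7=E
test 8 (t=5, w=5) fires B1->F, B2->F, B3->F, B5->S, B4->T, B7->S, B6->F; hits B1=F, B2=F, B3=F, B4=T, B5=S, B6=F, B7=S
test 9 (t=4, w=4) fires B1->T, B2->T, B2->F, B3->T, B5->S, B4->T, B7->E, B6->F; hits B1=T, B2=T, B2=F, B3=T, B4=T, B5=S, B6=F, B7=E
pool-wide coverage (14 outcomes): B1=T, B1=F, B2=T, B2=F, B3=T, B3=F, B4=T, B4=F, B5=S, B5=E, B6=T, B6=F, B7=S, B7=E
no size-1 subset reaches all 14 outcomes (best union: 8/14)
no size-2 subset reaches all 14 outcomes (best union: 13/14)
inputs {3, 4, 5} (size 3) cover everything; no size-3 subset with a lexicographically smaller index list covers all 14

Answer: 3, 4, 5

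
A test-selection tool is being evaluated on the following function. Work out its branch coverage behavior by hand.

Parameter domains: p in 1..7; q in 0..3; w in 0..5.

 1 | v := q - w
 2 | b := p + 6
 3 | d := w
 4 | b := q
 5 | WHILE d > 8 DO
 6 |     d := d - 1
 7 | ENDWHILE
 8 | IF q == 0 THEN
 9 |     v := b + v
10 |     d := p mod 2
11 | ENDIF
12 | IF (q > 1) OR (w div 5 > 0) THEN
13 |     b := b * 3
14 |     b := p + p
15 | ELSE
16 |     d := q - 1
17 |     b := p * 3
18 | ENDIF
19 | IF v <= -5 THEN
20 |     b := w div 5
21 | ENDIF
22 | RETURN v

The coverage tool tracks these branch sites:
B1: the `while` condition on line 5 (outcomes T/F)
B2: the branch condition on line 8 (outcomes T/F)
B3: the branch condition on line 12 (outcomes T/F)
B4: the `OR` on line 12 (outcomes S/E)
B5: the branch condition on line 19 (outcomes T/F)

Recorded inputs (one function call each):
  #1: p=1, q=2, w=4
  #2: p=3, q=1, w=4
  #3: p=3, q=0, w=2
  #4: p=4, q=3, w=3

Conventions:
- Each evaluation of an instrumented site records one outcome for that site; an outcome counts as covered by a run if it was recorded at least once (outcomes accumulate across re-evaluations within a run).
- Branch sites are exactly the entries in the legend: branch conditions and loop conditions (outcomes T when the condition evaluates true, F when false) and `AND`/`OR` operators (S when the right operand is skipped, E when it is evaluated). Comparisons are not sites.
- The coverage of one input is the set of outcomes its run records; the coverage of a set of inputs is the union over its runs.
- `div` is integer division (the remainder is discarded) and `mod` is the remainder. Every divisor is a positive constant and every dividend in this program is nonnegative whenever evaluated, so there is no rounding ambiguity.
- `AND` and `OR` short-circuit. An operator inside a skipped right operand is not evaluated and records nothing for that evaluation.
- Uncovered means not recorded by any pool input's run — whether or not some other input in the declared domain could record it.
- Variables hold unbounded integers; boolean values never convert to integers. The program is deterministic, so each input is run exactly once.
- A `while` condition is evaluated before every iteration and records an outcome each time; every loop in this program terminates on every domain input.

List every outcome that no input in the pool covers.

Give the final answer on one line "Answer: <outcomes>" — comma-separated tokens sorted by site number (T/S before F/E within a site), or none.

input #1 (p=1, q=2, w=4): covers B1=F, B2=F, B3=T, B4=S, B5=F
input #2 (p=3, q=1, w=4): covers B1=F, B2=F, B3=F, B4=E, B5=F
input #3 (p=3, q=0, w=2): covers B1=F, B2=T, B3=F, B4=E, B5=F
input #4 (p=4, q=3, w=3): covers B1=F, B2=F, B3=T, B4=S, B5=F
union over the pool: B1=F, B2=T, B2=F, B3=T, B3=F, B4=S, B4=E, B5=F
uncovered (2 of 10): B1=T, B5=T

Answer: B1=T, B5=T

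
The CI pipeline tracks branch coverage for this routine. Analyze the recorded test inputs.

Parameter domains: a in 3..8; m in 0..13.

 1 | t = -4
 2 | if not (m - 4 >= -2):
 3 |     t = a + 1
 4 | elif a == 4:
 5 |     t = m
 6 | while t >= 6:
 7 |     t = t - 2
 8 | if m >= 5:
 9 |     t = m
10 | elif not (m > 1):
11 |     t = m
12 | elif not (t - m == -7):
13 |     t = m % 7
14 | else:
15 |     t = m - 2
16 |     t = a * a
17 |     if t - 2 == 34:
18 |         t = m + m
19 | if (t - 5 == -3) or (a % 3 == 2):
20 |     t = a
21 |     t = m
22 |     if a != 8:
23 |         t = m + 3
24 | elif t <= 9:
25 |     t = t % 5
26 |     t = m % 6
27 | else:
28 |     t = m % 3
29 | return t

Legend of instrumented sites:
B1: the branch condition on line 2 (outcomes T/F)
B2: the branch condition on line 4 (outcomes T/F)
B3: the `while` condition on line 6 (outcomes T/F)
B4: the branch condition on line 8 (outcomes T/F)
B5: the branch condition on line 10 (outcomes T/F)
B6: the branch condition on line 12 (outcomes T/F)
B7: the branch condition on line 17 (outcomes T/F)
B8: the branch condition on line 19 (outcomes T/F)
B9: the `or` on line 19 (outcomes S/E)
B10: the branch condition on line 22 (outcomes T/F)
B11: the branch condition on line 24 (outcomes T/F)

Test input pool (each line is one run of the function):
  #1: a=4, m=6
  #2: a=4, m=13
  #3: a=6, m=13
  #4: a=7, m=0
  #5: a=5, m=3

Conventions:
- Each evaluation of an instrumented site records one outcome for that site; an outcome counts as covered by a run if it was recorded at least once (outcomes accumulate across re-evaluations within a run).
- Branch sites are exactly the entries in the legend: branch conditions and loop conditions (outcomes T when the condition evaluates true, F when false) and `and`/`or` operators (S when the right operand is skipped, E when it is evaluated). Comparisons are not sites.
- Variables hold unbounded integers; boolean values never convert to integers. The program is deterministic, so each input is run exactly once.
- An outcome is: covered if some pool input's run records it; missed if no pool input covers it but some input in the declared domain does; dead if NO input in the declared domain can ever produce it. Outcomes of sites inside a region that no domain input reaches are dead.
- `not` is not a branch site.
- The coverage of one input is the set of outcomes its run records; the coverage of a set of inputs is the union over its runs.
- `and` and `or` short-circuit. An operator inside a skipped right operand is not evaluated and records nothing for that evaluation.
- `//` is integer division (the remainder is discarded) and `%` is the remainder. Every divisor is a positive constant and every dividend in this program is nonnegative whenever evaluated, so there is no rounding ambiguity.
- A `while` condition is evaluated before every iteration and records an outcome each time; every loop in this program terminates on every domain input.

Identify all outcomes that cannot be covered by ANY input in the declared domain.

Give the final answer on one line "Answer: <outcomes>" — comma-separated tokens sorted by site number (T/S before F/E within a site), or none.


checking every outcome against all 84 domain inputs:
  reachable outcomes have witnesses, e.g. B1=T (e.g. a=3, m=0), B1=F (e.g. a=3, m=2), B2=T (e.g. a=4, m=2), B2=F (e.g. a=3, m=2)
Answer: none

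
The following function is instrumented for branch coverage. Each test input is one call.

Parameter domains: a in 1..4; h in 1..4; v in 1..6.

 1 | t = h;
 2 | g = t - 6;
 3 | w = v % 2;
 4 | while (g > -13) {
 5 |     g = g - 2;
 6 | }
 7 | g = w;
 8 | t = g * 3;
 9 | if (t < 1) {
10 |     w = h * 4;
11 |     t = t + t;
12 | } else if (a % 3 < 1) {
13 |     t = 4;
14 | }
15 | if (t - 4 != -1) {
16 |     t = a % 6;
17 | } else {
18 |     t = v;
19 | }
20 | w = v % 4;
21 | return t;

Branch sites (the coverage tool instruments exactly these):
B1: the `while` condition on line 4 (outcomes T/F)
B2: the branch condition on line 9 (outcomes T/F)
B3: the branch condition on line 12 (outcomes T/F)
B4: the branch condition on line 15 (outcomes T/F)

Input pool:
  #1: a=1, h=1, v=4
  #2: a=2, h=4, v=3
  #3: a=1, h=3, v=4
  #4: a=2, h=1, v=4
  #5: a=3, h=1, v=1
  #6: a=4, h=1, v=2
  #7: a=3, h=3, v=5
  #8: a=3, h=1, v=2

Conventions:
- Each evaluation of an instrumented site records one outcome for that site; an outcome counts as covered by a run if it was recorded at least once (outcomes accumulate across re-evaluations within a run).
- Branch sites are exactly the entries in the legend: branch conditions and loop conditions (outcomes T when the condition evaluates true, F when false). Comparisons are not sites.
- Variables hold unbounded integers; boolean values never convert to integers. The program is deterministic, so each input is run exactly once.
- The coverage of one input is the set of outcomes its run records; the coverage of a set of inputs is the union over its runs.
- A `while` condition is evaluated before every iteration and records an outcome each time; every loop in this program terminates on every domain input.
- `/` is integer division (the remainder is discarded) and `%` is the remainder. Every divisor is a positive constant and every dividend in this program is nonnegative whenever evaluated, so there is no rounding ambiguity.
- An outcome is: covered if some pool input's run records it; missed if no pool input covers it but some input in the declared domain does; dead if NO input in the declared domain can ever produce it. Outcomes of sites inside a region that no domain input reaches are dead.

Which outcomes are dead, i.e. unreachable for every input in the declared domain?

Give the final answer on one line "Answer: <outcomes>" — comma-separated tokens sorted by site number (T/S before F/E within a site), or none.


checking every outcome against all 96 domain inputs:
  reachable outcomes have witnesses, e.g. B1=T (e.g. a=1, h=1, v=1), B1=F (e.g. a=1, h=1, v=1), B2=T (e.g. a=1, h=1, v=2), B2=F (e.g. a=1, h=1, v=1)
Answer: none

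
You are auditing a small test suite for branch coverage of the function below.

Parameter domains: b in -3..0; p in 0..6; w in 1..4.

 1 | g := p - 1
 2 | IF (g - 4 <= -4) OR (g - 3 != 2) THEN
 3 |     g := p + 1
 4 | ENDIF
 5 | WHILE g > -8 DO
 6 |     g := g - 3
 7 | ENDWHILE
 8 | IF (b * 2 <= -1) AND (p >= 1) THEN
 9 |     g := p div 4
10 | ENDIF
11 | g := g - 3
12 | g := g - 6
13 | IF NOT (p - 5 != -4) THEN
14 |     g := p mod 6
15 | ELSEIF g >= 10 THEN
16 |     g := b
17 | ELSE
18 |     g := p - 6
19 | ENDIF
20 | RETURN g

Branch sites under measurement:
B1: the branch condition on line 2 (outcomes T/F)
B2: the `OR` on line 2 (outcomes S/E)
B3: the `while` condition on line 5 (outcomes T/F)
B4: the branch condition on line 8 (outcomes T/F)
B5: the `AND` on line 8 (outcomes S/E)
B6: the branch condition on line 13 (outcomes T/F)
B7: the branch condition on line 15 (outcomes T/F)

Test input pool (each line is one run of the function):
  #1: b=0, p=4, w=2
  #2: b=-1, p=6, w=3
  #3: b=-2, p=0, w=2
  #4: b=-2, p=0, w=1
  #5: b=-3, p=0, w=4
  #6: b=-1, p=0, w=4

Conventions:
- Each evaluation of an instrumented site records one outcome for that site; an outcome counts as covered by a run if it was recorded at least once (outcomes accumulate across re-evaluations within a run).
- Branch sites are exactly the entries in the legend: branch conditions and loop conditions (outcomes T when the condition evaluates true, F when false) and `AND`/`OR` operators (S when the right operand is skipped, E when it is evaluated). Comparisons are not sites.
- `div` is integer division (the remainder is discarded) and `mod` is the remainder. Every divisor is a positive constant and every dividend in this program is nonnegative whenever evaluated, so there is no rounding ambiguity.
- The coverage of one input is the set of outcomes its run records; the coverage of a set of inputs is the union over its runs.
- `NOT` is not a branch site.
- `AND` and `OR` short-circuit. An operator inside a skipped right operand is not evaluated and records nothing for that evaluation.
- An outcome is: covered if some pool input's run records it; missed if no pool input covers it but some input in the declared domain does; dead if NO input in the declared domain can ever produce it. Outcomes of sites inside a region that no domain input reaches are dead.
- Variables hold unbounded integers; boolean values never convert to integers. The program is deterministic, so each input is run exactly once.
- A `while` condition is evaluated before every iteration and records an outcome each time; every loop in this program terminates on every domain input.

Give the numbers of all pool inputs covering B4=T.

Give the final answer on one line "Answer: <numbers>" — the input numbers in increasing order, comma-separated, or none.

input #1 (b=0, p=4, w=2): misses B4=T
input #2 (b=-1, p=6, w=3): covers B4=T
input #3 (b=-2, p=0, w=2): misses B4=T
input #4 (b=-2, p=0, w=1): misses B4=T
input #5 (b=-3, p=0, w=4): misses B4=T
input #6 (b=-1, p=0, w=4): misses B4=T

Answer: 2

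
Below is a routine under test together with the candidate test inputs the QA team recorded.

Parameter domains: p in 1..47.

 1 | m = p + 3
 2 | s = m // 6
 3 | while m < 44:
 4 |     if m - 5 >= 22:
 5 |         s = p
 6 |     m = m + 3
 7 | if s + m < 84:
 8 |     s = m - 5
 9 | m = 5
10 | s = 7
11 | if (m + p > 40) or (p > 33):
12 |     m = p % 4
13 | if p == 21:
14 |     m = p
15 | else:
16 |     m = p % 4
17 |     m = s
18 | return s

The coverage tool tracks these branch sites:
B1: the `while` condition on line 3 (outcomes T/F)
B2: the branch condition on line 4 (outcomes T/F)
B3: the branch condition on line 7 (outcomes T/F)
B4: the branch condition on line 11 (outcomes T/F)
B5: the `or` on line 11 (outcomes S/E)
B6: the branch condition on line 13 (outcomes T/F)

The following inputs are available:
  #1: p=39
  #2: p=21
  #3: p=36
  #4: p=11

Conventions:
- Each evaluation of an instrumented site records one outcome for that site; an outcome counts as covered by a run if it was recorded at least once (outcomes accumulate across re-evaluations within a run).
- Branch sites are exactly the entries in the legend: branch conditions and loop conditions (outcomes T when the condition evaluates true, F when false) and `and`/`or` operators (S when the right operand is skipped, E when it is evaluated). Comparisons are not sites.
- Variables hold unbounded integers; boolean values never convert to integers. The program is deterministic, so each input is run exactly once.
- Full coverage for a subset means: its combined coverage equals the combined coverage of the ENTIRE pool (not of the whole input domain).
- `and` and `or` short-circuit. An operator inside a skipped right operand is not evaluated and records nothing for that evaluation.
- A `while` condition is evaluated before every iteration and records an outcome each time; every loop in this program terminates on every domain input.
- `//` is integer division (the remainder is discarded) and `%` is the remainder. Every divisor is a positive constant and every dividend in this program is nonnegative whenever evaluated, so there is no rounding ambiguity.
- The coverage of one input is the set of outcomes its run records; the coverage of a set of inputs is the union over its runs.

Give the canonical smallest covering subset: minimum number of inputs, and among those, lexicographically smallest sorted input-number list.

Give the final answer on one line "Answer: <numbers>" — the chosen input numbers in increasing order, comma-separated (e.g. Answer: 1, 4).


test 1 (p=39) fires B1->T, B2->T, B1->F, B3->F, B5->S, B4->T, B6->F; hits B1=T, B1=F, B2=T, B3=F, B4=T, B5=S, B6=F
test 2 (p=21) fires B1->T, B2->F, B1->T, B2->T, B1->T, B2->T, B1->T, B2->T, B1->T, B2->T, B1->T, B2->T, B1->T, B2->T, ...; hits B1=T, B1=F, B2=T, B2=F, B3=T, B4=F, B5=E, B6=T
test 3 (p=36) fires B1->T, B2->T, B1->T, B2->T, B1->F, B3->T, B5->S, B4->T, B6->F; hits B1=T, B1=F, B2=T, B3=T, B4=T, B5=S, B6=F
test 4 (p=11) fires B1->T, B2->F, B1->T, B2->F, B1->T, B2->F, B1->T, B2->F, B1->T, B2->F, B1->T, B2->T, B1->T, B2->T, ...; hits B1=T, B1=F, B2=T, B2=F, B3=T, B4=F, B5=E, B6=F
the full pool covers 12 outcomes: B1=T, B1=F, B2=T, B2=F, B3=T, B3=F, B4=T, B4=F, B5=S, B5=E, B6=T, B6=F
every size-1 subset falls short of the 12 outcomes (best: 8/12)
at size 2, {1, 2} reaches all 12 outcomes; every lexicographically earlier size-2 subset fails
Answer: 1, 2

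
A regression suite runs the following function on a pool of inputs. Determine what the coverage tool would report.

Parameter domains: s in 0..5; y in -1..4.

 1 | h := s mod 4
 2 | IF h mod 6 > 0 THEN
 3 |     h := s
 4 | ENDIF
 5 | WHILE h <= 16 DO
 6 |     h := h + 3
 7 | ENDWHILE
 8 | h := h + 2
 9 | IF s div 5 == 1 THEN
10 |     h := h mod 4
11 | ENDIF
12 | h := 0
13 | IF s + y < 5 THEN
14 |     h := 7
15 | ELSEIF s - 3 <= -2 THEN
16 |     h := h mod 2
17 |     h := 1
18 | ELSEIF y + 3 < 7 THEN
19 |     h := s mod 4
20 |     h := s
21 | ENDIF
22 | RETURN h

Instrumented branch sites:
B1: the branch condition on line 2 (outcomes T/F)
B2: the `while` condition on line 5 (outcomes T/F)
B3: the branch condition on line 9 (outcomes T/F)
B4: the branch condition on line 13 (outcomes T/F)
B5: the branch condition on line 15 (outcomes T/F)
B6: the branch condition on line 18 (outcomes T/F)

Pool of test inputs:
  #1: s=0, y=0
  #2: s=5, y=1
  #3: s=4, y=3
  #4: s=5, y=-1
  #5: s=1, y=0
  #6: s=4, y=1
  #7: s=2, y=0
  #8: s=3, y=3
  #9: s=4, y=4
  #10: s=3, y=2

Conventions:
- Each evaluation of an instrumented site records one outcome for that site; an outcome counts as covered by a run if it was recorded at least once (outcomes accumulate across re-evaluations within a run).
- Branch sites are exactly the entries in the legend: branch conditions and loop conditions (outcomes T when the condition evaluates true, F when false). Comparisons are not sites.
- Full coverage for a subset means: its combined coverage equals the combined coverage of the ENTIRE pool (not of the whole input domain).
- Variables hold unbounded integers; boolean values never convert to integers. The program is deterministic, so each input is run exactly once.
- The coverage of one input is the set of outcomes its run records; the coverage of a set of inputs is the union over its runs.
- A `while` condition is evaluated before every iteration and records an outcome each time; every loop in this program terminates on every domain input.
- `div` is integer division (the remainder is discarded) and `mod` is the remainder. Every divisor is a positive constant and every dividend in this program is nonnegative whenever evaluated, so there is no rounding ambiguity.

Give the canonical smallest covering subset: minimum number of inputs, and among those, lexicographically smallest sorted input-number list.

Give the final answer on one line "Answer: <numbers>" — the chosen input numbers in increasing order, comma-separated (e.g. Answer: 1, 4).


#1 (s=0, y=0) -> B1->F, B2->T, B2->T, B2->T, B2->T, B2->T, B2->T, B2->F, B3->F, B4->T; covered: B1=F, B2=T, B2=F, B3=F, B4=T
#2 (s=5, y=1) -> B1->T, B2->T, B2->T, B2->T, B2->T, B2->F, B3->T, B4->F, B5->F, B6->T; covered: B1=T, B2=T, B2=F, B3=T, B4=F, B5=F, B6=T
#3 (s=4, y=3) -> B1->F, B2->T, B2->T, B2->T, B2->T, B2->T, B2->T, B2->F, B3->F, B4->F, B5->F, B6->T; covered: B1=F, B2=T, B2=F, B3=F, B4=F, B5=F, B6=T
#4 (s=5, y=-1) -> B1->T, B2->T, B2->T, B2->T, B2->T, B2->F, B3->T, B4->T; covered: B1=T, B2=T, B2=F, B3=T, B4=T
#5 (s=1, y=0) -> B1->T, B2->T, B2->T, B2->T, B2->T, B2->T, B2->T, B2->F, B3->F, B4->T; covered: B1=T, B2=T, B2=F, B3=F, B4=T
#6 (s=4, y=1) -> B1->F, B2->T, B2->T, B2->T, B2->T, B2->T, B2->T, B2->F, B3->F, B4->F, B5->F, B6->T; covered: B1=F, B2=T, B2=F, B3=F, B4=F, B5=F, B6=T
#7 (s=2, y=0) -> B1->T, B2->T, B2->T, B2->T, B2->T, B2->T, B2->F, B3->F, B4->T; covered: B1=T, B2=T, B2=F, B3=F, B4=T
#8 (s=3, y=3) -> B1->T, B2->T, B2->T, B2->T, B2->T, B2->T, B2->F, B3->F, B4->F, B5->F, B6->T; covered: B1=T, B2=T, B2=F, B3=F, B4=F, B5=F, B6=T
#9 (s=4, y=4) -> B1->F, B2->T, B2->T, B2->T, B2->T, B2->T, B2->T, B2->F, B3->F, B4->F, B5->F, B6->F; covered: B1=F, B2=T, B2=F, B3=F, B4=F, B5=F, B6=F
#10 (s=3, y=2) -> B1->T, B2->T, B2->T, B2->T, B2->T, B2->T, B2->F, B3->F, B4->F, B5->F, B6->T; covered: B1=T, B2=T, B2=F, B3=F, B4=F, B5=F, B6=T
pool-wide coverage (11 outcomes): B1=T, B1=F, B2=T, B2=F, B3=T, B3=F, B4=T, B4=F, B5=F, B6=T, B6=F
size 1 is not enough: best union over all size-1 subsets is 7/11
size 2 is not enough: best union over all size-2 subsets is 10/11
the canonical winner is {1, 2, 9}: size 3, full 11-outcome coverage, earliest index list among size-3 covers
Answer: 1, 2, 9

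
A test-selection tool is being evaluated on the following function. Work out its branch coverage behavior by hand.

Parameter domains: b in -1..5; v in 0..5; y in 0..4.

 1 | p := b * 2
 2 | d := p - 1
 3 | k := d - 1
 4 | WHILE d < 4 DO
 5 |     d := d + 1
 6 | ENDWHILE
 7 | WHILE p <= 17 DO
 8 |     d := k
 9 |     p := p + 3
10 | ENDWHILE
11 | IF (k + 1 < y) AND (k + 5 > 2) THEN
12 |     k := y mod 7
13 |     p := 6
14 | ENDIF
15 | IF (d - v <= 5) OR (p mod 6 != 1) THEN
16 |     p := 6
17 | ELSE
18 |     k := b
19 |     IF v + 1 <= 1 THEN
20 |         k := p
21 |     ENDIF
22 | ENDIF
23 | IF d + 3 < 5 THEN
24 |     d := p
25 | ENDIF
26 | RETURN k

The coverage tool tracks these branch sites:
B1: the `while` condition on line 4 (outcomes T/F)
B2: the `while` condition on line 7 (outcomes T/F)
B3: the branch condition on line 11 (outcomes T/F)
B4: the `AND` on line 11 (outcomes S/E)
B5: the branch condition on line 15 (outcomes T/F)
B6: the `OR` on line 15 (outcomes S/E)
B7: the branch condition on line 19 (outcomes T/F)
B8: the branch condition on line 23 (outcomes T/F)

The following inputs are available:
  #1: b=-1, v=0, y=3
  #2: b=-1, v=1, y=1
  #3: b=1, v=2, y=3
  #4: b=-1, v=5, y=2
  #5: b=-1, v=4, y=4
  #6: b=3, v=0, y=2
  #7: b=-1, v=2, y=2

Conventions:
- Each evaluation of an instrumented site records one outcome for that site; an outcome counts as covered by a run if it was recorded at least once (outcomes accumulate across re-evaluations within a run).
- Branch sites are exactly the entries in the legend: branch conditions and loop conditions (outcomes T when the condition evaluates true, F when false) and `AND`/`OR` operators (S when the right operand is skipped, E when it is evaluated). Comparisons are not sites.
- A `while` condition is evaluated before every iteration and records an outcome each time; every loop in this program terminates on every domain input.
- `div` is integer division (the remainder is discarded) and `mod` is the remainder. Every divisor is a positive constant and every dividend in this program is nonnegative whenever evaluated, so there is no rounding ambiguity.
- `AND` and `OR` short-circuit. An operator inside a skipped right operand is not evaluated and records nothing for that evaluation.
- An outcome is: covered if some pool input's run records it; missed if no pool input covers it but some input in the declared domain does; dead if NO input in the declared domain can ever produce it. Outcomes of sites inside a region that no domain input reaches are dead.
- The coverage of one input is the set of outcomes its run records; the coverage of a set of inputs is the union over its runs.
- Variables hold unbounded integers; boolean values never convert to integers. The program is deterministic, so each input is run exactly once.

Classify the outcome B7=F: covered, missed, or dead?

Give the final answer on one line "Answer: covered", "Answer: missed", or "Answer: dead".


no pool input records B7=F
but domain input (b=5, v=1, y=0) does record it -> reachable, so missed
Answer: missed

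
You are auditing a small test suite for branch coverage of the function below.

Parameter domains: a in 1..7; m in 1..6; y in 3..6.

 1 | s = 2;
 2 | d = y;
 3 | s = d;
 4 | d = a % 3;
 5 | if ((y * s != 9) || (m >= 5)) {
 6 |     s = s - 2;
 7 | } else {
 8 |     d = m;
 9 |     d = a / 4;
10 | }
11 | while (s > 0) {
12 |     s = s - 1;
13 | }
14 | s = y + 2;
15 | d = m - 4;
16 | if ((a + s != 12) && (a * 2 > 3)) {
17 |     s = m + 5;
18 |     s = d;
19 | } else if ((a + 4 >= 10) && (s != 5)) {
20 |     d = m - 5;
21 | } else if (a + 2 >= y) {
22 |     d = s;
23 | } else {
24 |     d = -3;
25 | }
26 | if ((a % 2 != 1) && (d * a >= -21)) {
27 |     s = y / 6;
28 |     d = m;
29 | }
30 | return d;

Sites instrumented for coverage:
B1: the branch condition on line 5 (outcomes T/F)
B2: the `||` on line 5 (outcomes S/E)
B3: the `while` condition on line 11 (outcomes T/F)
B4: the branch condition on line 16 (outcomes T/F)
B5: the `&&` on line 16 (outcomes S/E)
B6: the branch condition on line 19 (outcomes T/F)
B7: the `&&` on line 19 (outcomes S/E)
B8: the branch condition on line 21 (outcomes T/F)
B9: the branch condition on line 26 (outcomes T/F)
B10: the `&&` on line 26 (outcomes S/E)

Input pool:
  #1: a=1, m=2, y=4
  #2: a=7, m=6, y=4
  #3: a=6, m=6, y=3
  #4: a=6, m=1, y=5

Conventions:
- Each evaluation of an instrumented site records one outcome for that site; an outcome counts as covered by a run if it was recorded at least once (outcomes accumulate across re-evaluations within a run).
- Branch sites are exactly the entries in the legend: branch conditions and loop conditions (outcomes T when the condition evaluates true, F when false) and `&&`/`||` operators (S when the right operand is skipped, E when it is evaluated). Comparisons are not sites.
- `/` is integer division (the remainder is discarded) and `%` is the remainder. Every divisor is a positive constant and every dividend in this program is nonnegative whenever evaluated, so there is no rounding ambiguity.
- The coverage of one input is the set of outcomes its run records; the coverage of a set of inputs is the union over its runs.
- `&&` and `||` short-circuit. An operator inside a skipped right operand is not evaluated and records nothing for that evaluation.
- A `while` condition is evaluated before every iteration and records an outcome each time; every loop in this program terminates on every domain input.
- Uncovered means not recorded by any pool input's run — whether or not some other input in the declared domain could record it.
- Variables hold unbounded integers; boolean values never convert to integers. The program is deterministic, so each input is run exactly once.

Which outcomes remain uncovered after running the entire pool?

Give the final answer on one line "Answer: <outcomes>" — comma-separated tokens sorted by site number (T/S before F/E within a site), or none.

input #1, a=1, m=2, y=4: events B2->S, B1->T, B3->T, B3->T, B3->F, B5->E, B4->F, B7->S, B6->F, B8->F, B10->S, B9->F; outcomes B1=T, B2=S, B3=T, B3=F, B4=F, B5=E, B6=F, B7=S, B8=F, B9=F, B10=S
input #2, a=7, m=6, y=4: events B2->S, B1->T, B3->T, B3->T, B3->F, B5->E, B4->T, B10->S, B9->F; outcomes B1=T, B2=S, B3=T, B3=F, B4=T, B5=E, B9=F, B10=S
input #3, a=6, m=6, y=3: events B2->E, B1->T, B3->T, B3->F, B5->E, B4->T, B10->E, B9->T; outcomes B1=T, B2=E, B3=T, B3=F, B4=T, B5=E, B9=T, B10=E
input #4, a=6, m=1, y=5: events B2->S, B1->T, B3->T, B3->T, B3->T, B3->F, B5->E, B4->T, B10->E, B9->T; outcomes B1=T, B2=S, B3=T, B3=F, B4=T, B5=E, B9=T, B10=E
union over the pool: B1=T, B2=S, B2=E, B3=T, B3=F, B4=T, B4=F, B5=E, B6=F, B7=S, B8=F, B9=T, B9=F, B10=S, B10=E
uncovered (5 of 20): B1=F, B5=S, B6=T, B7=E, B8=T

Answer: B1=F, B5=S, B6=T, B7=E, B8=T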